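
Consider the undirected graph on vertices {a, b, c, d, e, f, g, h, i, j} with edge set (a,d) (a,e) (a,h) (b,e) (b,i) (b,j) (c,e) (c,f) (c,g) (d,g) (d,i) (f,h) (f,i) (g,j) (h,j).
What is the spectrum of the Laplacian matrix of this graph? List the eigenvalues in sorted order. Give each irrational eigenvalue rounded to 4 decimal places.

[0, 2, 2, 2, 2, 2, 5, 5, 5, 5]

Each diagonal entry of L is the vertex degree and each off-diagonal entry is -1 where an edge is present, 0 otherwise; in the order [a, b, c, d, e, f, g, h, i, j] the diagonal is [3, 3, 3, 3, 3, 3, 3, 3, 3, 3]. Since every row of L sums to 0, the all-ones vector is in the kernel and 0 is an eigenvalue. The eigenvalues sum to 30, which equals trace(L) = 2|E|.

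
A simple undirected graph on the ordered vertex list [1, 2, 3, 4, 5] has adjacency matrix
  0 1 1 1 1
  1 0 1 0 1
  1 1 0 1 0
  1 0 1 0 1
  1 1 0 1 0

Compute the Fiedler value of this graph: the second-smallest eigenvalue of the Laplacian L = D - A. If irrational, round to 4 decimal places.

3

Each diagonal entry of L is the vertex degree and each off-diagonal entry is -1 where an edge is present, 0 otherwise; in the order [1, 2, 3, 4, 5] the diagonal is [4, 3, 3, 3, 3]. Computing the eigenvalues of L and sorting gives [0, 3, 3, 5, 5]. The Fiedler value lambda_2 = 3 is strictly positive, so the graph is connected. The largest eigenvalue, 5, is at most the vertex count 5.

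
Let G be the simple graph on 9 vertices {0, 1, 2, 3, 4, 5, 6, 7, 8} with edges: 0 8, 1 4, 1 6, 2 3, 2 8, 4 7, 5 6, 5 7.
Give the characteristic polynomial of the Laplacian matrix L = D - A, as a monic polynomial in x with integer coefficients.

x^9 - 16x^8 + 105x^7 - 364x^6 + 715x^5 - 790x^4 + 450x^3 - 100x^2

Each diagonal entry of L is the vertex degree and each off-diagonal entry is -1 where an edge is present, 0 otherwise; in the order [0, 1, 2, 3, 4, 5, 6, 7, 8] the diagonal is [1, 2, 2, 1, 2, 2, 2, 2, 2]. Computing det(xI - L) by cofactor expansion (or equivalently via sum-over-permutations) gives x^9 - 16x^8 + 105x^7 - 364x^6 + 715x^5 - 790x^4 + 450x^3 - 100x^2. The coefficient of x^8 equals -trace(L) = -16, matching the sum of degrees. There are 2 zeros in the spectrum, matching the 2 components.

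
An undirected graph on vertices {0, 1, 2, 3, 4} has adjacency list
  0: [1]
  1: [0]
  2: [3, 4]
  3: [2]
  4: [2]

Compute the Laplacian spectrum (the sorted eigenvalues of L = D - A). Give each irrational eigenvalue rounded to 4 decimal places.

With the vertex order [0, 1, 2, 3, 4], the degrees are [1, 1, 2, 1, 1], giving D = diag(1, 1, 2, 1, 1) and L = D - A. Since every row of L sums to 0, the all-ones vector is in the kernel and 0 is an eigenvalue. The 2 zero eigenvalues correspond to the 2 connected components. The eigenvalues sum to 6, which equals trace(L) = 2|E|.

[0, 0, 1, 2, 3]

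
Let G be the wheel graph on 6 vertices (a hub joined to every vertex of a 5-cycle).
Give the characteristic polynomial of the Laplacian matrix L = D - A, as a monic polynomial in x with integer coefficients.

x^6 - 20x^5 + 155x^4 - 580x^3 + 1045x^2 - 726x

The graph has 6 vertices and degree multiset [5, 3, 3, 3, 3, 3]; D is the diagonal matrix of degrees and L = D - A. Computing det(xI - L) by cofactor expansion (or equivalently via sum-over-permutations) gives x^6 - 20x^5 + 155x^4 - 580x^3 + 1045x^2 - 726x. The coefficient of x^5 equals -trace(L) = -20, matching the sum of degrees.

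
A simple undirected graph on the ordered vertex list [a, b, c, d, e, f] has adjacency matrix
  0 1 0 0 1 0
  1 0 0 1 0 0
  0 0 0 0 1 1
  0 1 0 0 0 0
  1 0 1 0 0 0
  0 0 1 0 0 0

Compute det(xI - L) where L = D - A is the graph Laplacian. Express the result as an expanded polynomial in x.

x^6 - 10x^5 + 36x^4 - 56x^3 + 35x^2 - 6x

Each diagonal entry of L is the vertex degree and each off-diagonal entry is -1 where an edge is present, 0 otherwise; in the order [a, b, c, d, e, f] the diagonal is [2, 2, 2, 1, 2, 1]. Computing det(xI - L) by cofactor expansion (or equivalently via sum-over-permutations) gives x^6 - 10x^5 + 36x^4 - 56x^3 + 35x^2 - 6x. The coefficient of x^5 equals -trace(L) = -10, matching the sum of degrees. The largest eigenvalue, 3.7321, is at most the vertex count 6. The eigenvalues sum to 10, which equals trace(L) = 2|E|.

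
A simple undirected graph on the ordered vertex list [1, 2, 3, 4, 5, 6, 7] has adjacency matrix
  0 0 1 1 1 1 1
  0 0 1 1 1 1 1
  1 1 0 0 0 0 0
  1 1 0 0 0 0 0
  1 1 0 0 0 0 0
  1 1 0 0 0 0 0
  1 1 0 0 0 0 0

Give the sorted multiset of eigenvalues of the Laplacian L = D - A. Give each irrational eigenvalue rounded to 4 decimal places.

With the vertex order [1, 2, 3, 4, 5, 6, 7], the degrees are [5, 5, 2, 2, 2, 2, 2], giving D = diag(5, 5, 2, 2, 2, 2, 2) and L = D - A. The multiplicity of 0 as a Laplacian eigenvalue equals the number of connected components. The single zero eigenvalue shows the graph is connected. By the matrix-tree theorem the graph has (1/7) * product of the nonzero eigenvalues = 80 spanning trees. The largest eigenvalue, 7, is at most the vertex count 7.

[0, 2, 2, 2, 2, 5, 7]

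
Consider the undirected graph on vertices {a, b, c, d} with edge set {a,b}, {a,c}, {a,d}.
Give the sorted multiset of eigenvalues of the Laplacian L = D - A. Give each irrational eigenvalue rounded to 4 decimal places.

[0, 1, 1, 4]

With the vertex order [a, b, c, d], the degrees are [3, 1, 1, 1], giving D = diag(3, 1, 1, 1) and L = D - A. L is symmetric positive semidefinite, so every eigenvalue is real and nonnegative. The largest eigenvalue, 4, is at most the vertex count 4.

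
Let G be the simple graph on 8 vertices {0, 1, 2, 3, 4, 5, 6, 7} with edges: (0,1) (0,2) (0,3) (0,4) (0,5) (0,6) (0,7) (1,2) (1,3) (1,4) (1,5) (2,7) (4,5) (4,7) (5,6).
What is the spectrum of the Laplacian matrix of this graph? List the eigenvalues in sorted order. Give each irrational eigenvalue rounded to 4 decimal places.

With the vertex order [0, 1, 2, 3, 4, 5, 6, 7], the degrees are [7, 5, 3, 2, 4, 4, 2, 3], giving D = diag(7, 5, 3, 2, 4, 4, 2, 3) and L = D - A. The multiplicity of 0 as a Laplacian eigenvalue equals the number of connected components. The single zero eigenvalue shows the graph is connected. The eigenvalues sum to 30, which equals trace(L) = 2|E|. By the matrix-tree theorem the graph has (1/8) * product of the nonzero eigenvalues = 1213 spanning trees.

[0, 1.6638, 1.8895, 3.1363, 3.6298, 5.3760, 6.3047, 8]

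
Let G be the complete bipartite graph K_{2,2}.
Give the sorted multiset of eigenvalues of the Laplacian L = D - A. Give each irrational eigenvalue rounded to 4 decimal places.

The graph has 4 vertices and degree multiset [2, 2, 2, 2]; D is the diagonal matrix of degrees and L = D - A. L is symmetric positive semidefinite, so every eigenvalue is real and nonnegative.

[0, 2, 2, 4]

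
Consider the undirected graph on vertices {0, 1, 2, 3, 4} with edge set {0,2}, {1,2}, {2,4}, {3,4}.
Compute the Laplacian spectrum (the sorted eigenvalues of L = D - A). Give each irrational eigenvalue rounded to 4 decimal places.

Each diagonal entry of L is the vertex degree and each off-diagonal entry is -1 where an edge is present, 0 otherwise; in the order [0, 1, 2, 3, 4] the diagonal is [1, 1, 3, 1, 2]. The multiplicity of 0 as a Laplacian eigenvalue equals the number of connected components. The single zero eigenvalue shows the graph is connected. The eigenvalues sum to 8, which equals trace(L) = 2|E|.

[0, 0.5188, 1, 2.3111, 4.1701]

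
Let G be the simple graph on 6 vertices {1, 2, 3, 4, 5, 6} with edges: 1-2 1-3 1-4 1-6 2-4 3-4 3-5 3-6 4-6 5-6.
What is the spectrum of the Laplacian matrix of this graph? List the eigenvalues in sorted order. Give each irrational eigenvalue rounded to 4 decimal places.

Each diagonal entry of L is the vertex degree and each off-diagonal entry is -1 where an edge is present, 0 otherwise; in the order [1, 2, 3, 4, 5, 6] the diagonal is [4, 2, 4, 4, 2, 4]. The multiplicity of 0 as a Laplacian eigenvalue equals the number of connected components. The single zero eigenvalue shows the graph is connected. There is one zero in the spectrum, matching the 1 component.

[0, 1.4384, 3, 5, 5, 5.5616]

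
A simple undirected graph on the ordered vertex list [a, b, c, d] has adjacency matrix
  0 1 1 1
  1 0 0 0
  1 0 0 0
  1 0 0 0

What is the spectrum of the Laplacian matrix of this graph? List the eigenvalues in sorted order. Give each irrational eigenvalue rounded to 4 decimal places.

Each diagonal entry of L is the vertex degree and each off-diagonal entry is -1 where an edge is present, 0 otherwise; in the order [a, b, c, d] the diagonal is [3, 1, 1, 1]. L is symmetric positive semidefinite, so every eigenvalue is real and nonnegative.

[0, 1, 1, 4]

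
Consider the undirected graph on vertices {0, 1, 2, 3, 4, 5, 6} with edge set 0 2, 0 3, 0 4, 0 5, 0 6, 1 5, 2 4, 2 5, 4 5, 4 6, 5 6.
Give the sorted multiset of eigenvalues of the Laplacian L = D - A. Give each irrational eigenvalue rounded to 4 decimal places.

[0, 0.8074, 1.2087, 3, 5, 5.7913, 6.1926]

With the vertex order [0, 1, 2, 3, 4, 5, 6], the degrees are [5, 1, 3, 1, 4, 5, 3], giving D = diag(5, 1, 3, 1, 4, 5, 3) and L = D - A. L is symmetric positive semidefinite, so every eigenvalue is real and nonnegative. The single zero eigenvalue shows the graph is connected. By the matrix-tree theorem the graph has (1/7) * product of the nonzero eigenvalues = 75 spanning trees.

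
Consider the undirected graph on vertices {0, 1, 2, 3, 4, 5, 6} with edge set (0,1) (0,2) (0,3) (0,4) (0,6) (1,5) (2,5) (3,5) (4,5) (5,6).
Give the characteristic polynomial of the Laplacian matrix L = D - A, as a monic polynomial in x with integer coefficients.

x^7 - 20x^6 + 155x^5 - 600x^4 + 1240x^3 - 1312x^2 + 560x

With the vertex order [0, 1, 2, 3, 4, 5, 6], the degrees are [5, 2, 2, 2, 2, 5, 2], giving D = diag(5, 2, 2, 2, 2, 5, 2) and L = D - A. L has integer entries, so p(x) = det(xI - L) has integer coefficients. Expanding the determinant yields x^7 - 20x^6 + 155x^5 - 600x^4 + 1240x^3 - 1312x^2 + 560x. The constant term is 0 because L is singular (the all-ones vector lies in its kernel). By the matrix-tree theorem the graph has (1/7) * product of the nonzero eigenvalues = 80 spanning trees.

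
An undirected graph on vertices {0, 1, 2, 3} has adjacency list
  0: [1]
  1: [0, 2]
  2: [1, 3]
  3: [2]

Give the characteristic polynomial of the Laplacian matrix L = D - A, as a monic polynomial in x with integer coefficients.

x^4 - 6x^3 + 10x^2 - 4x

With the vertex order [0, 1, 2, 3], the degrees are [1, 2, 2, 1], giving D = diag(1, 2, 2, 1) and L = D - A. L has integer entries, so p(x) = det(xI - L) has integer coefficients. Expanding the determinant yields x^4 - 6x^3 + 10x^2 - 4x. Since p(0) = det(-L) = 0, x divides p(x). There is one zero in the spectrum, matching the 1 component.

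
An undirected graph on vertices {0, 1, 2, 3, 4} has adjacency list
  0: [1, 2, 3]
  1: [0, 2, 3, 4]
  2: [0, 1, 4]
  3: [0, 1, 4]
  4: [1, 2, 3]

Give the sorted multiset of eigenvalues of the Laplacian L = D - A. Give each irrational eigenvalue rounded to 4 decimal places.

[0, 3, 3, 5, 5]

Reading degrees in the order [0, 1, 2, 3, 4] gives [3, 4, 3, 3, 3]; set D = diag(3, 4, 3, 3, 3) and form L = D - A. Diagonalising L (or applying a numerical eigensolver to the 5x5 matrix) gives the spectrum above.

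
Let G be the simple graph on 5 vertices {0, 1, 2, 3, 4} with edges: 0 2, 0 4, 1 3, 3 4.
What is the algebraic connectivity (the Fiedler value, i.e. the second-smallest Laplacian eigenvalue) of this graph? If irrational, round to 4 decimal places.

0.3820

Reading degrees in the order [0, 1, 2, 3, 4] gives [2, 1, 1, 2, 2]; set D = diag(2, 1, 1, 2, 2) and form L = D - A. The smallest Laplacian eigenvalue is always 0. The next one, lambda_2 = 0.3820, measures how hard the graph is to disconnect: larger values mean better connectivity. There is one zero in the spectrum, matching the 1 component.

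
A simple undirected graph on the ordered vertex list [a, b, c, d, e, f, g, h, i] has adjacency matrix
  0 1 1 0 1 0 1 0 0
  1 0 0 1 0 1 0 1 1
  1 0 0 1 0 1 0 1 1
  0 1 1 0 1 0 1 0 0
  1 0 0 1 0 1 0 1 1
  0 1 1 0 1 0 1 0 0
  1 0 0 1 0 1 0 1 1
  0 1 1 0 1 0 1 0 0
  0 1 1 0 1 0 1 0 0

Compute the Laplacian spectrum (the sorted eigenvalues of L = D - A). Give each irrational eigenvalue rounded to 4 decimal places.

[0, 4, 4, 4, 4, 5, 5, 5, 9]

Reading degrees in the order [a, b, c, d, e, f, g, h, i] gives [4, 5, 5, 4, 5, 4, 5, 4, 4]; set D = diag(4, 5, 5, 4, 5, 4, 5, 4, 4) and form L = D - A. Diagonalising L (or applying a numerical eigensolver to the 9x9 matrix) gives the spectrum above.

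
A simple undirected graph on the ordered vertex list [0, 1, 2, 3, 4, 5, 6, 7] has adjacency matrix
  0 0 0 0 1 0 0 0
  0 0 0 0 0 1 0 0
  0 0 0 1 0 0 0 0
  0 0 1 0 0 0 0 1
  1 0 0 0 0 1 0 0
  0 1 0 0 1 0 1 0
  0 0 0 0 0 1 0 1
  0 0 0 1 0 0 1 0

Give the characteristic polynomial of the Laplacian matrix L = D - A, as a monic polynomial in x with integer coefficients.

Reading degrees in the order [0, 1, 2, 3, 4, 5, 6, 7] gives [1, 1, 1, 2, 2, 3, 2, 2]; set D = diag(1, 1, 1, 2, 2, 3, 2, 2) and form L = D - A. Computing det(xI - L) by cofactor expansion (or equivalently via sum-over-permutations) gives x^8 - 14x^7 + 77x^6 - 212x^5 + 308x^4 - 228x^3 + 76x^2 - 8x. Since p(0) = det(-L) = 0, x divides p(x). By the matrix-tree theorem the graph has (1/8) * product of the nonzero eigenvalues = 1 spanning tree. The eigenvalues sum to 14, which equals trace(L) = 2|E|.

x^8 - 14x^7 + 77x^6 - 212x^5 + 308x^4 - 228x^3 + 76x^2 - 8x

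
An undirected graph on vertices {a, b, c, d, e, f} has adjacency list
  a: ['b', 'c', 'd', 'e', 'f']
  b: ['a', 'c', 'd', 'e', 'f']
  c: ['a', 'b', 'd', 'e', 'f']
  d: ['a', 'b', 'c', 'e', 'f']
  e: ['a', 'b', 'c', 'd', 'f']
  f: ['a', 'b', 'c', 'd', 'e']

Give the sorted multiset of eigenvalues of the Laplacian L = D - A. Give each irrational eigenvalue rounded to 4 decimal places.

[0, 6, 6, 6, 6, 6]

Each diagonal entry of L is the vertex degree and each off-diagonal entry is -1 where an edge is present, 0 otherwise; in the order [a, b, c, d, e, f] the diagonal is [5, 5, 5, 5, 5, 5]. L is symmetric positive semidefinite, so every eigenvalue is real and nonnegative. By the matrix-tree theorem the graph has (1/6) * product of the nonzero eigenvalues = 1296 spanning trees. The eigenvalues sum to 30, which equals trace(L) = 2|E|.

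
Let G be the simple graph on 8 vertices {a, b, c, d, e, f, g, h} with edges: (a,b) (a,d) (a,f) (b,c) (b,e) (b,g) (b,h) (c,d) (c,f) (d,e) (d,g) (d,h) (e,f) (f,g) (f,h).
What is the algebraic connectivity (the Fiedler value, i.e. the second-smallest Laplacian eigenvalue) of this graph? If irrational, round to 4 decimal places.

3

Reading degrees in the order [a, b, c, d, e, f, g, h] gives [3, 5, 3, 5, 3, 5, 3, 3]; set D = diag(3, 5, 3, 5, 3, 5, 3, 3) and form L = D - A. The sorted Laplacian eigenvalues are [0, 3, 3, 3, 3, 5, 5, 8]; the algebraic connectivity is the second entry, 3. By the matrix-tree theorem the graph has (1/8) * product of the nonzero eigenvalues = 2025 spanning trees.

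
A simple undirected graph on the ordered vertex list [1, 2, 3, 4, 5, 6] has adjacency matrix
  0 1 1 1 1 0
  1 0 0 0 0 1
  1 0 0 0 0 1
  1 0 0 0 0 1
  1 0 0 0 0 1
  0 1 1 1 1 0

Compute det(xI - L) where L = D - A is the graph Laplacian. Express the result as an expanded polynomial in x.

With the vertex order [1, 2, 3, 4, 5, 6], the degrees are [4, 2, 2, 2, 2, 4], giving D = diag(4, 2, 2, 2, 2, 4) and L = D - A. The eigenvalues of L are [0, 2, 2, 2, 4, 6]; the characteristic polynomial is the product of (x - lambda_i), which multiplies out to x^6 - 16x^5 + 96x^4 - 272x^3 + 368x^2 - 192x. The constant term is 0 because L is singular (the all-ones vector lies in its kernel). There is one zero in the spectrum, matching the 1 component. The largest eigenvalue, 6, is at most the vertex count 6.

x^6 - 16x^5 + 96x^4 - 272x^3 + 368x^2 - 192x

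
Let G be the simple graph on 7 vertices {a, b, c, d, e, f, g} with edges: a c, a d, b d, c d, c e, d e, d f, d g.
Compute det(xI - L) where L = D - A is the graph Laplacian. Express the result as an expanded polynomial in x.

x^7 - 16x^6 + 92x^5 - 246x^4 + 331x^3 - 218x^2 + 56x

With the vertex order [a, b, c, d, e, f, g], the degrees are [2, 1, 3, 6, 2, 1, 1], giving D = diag(2, 1, 3, 6, 2, 1, 1) and L = D - A. L has integer entries, so p(x) = det(xI - L) has integer coefficients. Expanding the determinant yields x^7 - 16x^6 + 92x^5 - 246x^4 + 331x^3 - 218x^2 + 56x. The coefficient of x^6 equals -trace(L) = -16, matching the sum of degrees. The largest eigenvalue, 7, is at most the vertex count 7.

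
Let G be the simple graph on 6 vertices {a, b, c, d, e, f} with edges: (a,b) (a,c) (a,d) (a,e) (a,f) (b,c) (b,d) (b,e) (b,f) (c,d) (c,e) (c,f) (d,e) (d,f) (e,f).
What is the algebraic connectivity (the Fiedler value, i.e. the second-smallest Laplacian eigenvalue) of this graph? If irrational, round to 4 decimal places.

Reading degrees in the order [a, b, c, d, e, f] gives [5, 5, 5, 5, 5, 5]; set D = diag(5, 5, 5, 5, 5, 5) and form L = D - A. The smallest Laplacian eigenvalue is always 0. The next one, lambda_2 = 6, measures how hard the graph is to disconnect: larger values mean better connectivity. The eigenvalues sum to 30, which equals trace(L) = 2|E|.

6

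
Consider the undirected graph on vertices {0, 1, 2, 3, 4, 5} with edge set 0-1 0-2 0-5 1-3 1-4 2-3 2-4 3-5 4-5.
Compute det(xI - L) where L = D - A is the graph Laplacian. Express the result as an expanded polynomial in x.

With the vertex order [0, 1, 2, 3, 4, 5], the degrees are [3, 3, 3, 3, 3, 3], giving D = diag(3, 3, 3, 3, 3, 3) and L = D - A. The eigenvalues of L are [0, 3, 3, 3, 3, 6]; the characteristic polynomial is the product of (x - lambda_i), which multiplies out to x^6 - 18x^5 + 126x^4 - 432x^3 + 729x^2 - 486x. The coefficient of x^5 equals -trace(L) = -18, matching the sum of degrees. By the matrix-tree theorem the graph has (1/6) * product of the nonzero eigenvalues = 81 spanning trees.

x^6 - 18x^5 + 126x^4 - 432x^3 + 729x^2 - 486x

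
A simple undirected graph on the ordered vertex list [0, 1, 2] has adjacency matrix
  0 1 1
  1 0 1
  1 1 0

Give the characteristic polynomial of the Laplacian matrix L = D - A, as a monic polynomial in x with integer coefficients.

x^3 - 6x^2 + 9x

Reading degrees in the order [0, 1, 2] gives [2, 2, 2]; set D = diag(2, 2, 2) and form L = D - A. L has integer entries, so p(x) = det(xI - L) has integer coefficients. Expanding the determinant yields x^3 - 6x^2 + 9x. Since p(0) = det(-L) = 0, x divides p(x). The eigenvalues sum to 6, which equals trace(L) = 2|E|.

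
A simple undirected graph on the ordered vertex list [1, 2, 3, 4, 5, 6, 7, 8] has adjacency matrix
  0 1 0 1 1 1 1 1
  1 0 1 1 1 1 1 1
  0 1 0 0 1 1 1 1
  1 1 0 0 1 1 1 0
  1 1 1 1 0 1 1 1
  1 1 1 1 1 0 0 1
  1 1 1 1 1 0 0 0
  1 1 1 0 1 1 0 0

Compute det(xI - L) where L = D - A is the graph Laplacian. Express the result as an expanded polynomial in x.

Each diagonal entry of L is the vertex degree and each off-diagonal entry is -1 where an edge is present, 0 otherwise; in the order [1, 2, 3, 4, 5, 6, 7, 8] the diagonal is [6, 7, 5, 5, 7, 6, 5, 5]. L has integer entries, so p(x) = det(xI - L) has integer coefficients. Expanding the determinant yields x^8 - 46x^7 + 900x^6 - 9704x^5 + 62243x^4 - 237378x^3 + 498144x^2 - 443520x. The coefficient of x^7 equals -trace(L) = -46, matching the sum of degrees. The eigenvalues sum to 46, which equals trace(L) = 2|E|.

x^8 - 46x^7 + 900x^6 - 9704x^5 + 62243x^4 - 237378x^3 + 498144x^2 - 443520x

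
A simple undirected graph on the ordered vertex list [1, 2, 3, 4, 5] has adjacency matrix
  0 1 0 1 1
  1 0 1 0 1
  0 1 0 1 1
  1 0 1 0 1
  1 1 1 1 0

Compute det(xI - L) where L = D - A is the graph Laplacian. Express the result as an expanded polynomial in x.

Reading degrees in the order [1, 2, 3, 4, 5] gives [3, 3, 3, 3, 4]; set D = diag(3, 3, 3, 3, 4) and form L = D - A. Computing det(xI - L) by cofactor expansion (or equivalently via sum-over-permutations) gives x^5 - 16x^4 + 94x^3 - 240x^2 + 225x. The coefficient of x^4 equals -trace(L) = -16, matching the sum of degrees. The largest eigenvalue, 5, is at most the vertex count 5.

x^5 - 16x^4 + 94x^3 - 240x^2 + 225x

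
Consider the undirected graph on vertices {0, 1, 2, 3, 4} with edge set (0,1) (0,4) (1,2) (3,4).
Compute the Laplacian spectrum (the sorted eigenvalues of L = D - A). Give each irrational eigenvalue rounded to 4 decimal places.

[0, 0.3820, 1.3820, 2.6180, 3.6180]

With the vertex order [0, 1, 2, 3, 4], the degrees are [2, 2, 1, 1, 2], giving D = diag(2, 2, 1, 1, 2) and L = D - A. The multiplicity of 0 as a Laplacian eigenvalue equals the number of connected components. The largest eigenvalue, 3.6180, is at most the vertex count 5. There is one zero in the spectrum, matching the 1 component.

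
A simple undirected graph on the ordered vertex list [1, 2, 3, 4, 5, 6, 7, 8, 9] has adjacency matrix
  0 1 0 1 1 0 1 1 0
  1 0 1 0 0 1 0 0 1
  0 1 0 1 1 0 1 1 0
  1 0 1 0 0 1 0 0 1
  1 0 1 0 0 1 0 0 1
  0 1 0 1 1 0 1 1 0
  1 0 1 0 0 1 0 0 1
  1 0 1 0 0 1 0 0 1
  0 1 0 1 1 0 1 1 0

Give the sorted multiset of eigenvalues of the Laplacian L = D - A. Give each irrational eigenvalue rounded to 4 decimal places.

[0, 4, 4, 4, 4, 5, 5, 5, 9]

With the vertex order [1, 2, 3, 4, 5, 6, 7, 8, 9], the degrees are [5, 4, 5, 4, 4, 5, 4, 4, 5], giving D = diag(5, 4, 5, 4, 4, 5, 4, 4, 5) and L = D - A. Diagonalising L (or applying a numerical eigensolver to the 9x9 matrix) gives the spectrum above. The single zero eigenvalue shows the graph is connected.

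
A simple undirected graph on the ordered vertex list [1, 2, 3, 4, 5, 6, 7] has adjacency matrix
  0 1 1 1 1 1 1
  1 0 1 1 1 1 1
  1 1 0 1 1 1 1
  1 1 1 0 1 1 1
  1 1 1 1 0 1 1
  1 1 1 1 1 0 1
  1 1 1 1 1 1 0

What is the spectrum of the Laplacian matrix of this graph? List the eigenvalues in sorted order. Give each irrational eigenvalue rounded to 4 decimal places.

Each diagonal entry of L is the vertex degree and each off-diagonal entry is -1 where an edge is present, 0 otherwise; in the order [1, 2, 3, 4, 5, 6, 7] the diagonal is [6, 6, 6, 6, 6, 6, 6]. L is symmetric positive semidefinite, so every eigenvalue is real and nonnegative. The largest eigenvalue, 7, is at most the vertex count 7.

[0, 7, 7, 7, 7, 7, 7]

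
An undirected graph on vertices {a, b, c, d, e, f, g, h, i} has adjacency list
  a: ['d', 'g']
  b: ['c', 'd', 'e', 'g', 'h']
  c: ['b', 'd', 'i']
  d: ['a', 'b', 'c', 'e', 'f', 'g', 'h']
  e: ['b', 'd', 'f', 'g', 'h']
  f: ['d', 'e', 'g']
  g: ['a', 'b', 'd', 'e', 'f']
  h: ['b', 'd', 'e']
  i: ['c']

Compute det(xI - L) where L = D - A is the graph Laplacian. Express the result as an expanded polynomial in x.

x^9 - 34x^8 + 483x^7 - 3722x^6 + 16890x^5 - 45770x^4 + 71324x^3 - 57038x^2 + 17019x

Each diagonal entry of L is the vertex degree and each off-diagonal entry is -1 where an edge is present, 0 otherwise; in the order [a, b, c, d, e, f, g, h, i] the diagonal is [2, 5, 3, 7, 5, 3, 5, 3, 1]. Computing det(xI - L) by cofactor expansion (or equivalently via sum-over-permutations) gives x^9 - 34x^8 + 483x^7 - 3722x^6 + 16890x^5 - 45770x^4 + 71324x^3 - 57038x^2 + 17019x. The constant term is 0 because L is singular (the all-ones vector lies in its kernel).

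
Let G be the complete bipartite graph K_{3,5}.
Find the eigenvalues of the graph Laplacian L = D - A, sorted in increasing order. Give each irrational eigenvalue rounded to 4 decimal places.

[0, 3, 3, 3, 3, 5, 5, 8]

The graph has 8 vertices and degree multiset [5, 5, 5, 3, 3, 3, 3, 3]; D is the diagonal matrix of degrees and L = D - A. Since every row of L sums to 0, the all-ones vector is in the kernel and 0 is an eigenvalue. The single zero eigenvalue shows the graph is connected. There is one zero in the spectrum, matching the 1 component.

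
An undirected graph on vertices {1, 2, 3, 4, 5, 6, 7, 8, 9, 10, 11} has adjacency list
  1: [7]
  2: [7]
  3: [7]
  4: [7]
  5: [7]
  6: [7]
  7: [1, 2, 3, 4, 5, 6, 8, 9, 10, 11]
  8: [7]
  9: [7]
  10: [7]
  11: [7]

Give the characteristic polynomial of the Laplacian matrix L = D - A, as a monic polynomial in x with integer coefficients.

Reading degrees in the order [1, 2, 3, 4, 5, 6, 7, 8, 9, 10, 11] gives [1, 1, 1, 1, 1, 1, 10, 1, 1, 1, 1]; set D = diag(1, 1, 1, 1, 1, 1, 10, 1, 1, 1, 1) and form L = D - A. Computing det(xI - L) by cofactor expansion (or equivalently via sum-over-permutations) gives x^11 - 20x^10 + 135x^9 - 480x^8 + 1050x^7 - 1512x^6 + 1470x^5 - 960x^4 + 405x^3 - 100x^2 + 11x. The coefficient of x^10 equals -trace(L) = -20, matching the sum of degrees. The eigenvalues sum to 20, which equals trace(L) = 2|E|. By the matrix-tree theorem the graph has (1/11) * product of the nonzero eigenvalues = 1 spanning tree.

x^11 - 20x^10 + 135x^9 - 480x^8 + 1050x^7 - 1512x^6 + 1470x^5 - 960x^4 + 405x^3 - 100x^2 + 11x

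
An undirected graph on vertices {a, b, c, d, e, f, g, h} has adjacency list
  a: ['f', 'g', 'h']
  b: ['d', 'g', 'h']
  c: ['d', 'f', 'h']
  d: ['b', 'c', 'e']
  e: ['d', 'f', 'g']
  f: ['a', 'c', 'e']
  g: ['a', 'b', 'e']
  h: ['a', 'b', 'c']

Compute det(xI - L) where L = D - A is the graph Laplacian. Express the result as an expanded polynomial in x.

x^8 - 24x^7 + 240x^6 - 1296x^5 + 4080x^4 - 7488x^3 + 7424x^2 - 3072x

Reading degrees in the order [a, b, c, d, e, f, g, h] gives [3, 3, 3, 3, 3, 3, 3, 3]; set D = diag(3, 3, 3, 3, 3, 3, 3, 3) and form L = D - A. L has integer entries, so p(x) = det(xI - L) has integer coefficients. Expanding the determinant yields x^8 - 24x^7 + 240x^6 - 1296x^5 + 4080x^4 - 7488x^3 + 7424x^2 - 3072x. Since p(0) = det(-L) = 0, x divides p(x). By the matrix-tree theorem the graph has (1/8) * product of the nonzero eigenvalues = 384 spanning trees. There is one zero in the spectrum, matching the 1 component.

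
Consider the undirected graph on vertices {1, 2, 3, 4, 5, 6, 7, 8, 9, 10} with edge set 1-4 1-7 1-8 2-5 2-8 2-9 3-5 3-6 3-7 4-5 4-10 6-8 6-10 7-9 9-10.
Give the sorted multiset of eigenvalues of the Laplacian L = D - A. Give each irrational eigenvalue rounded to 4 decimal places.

Reading degrees in the order [1, 2, 3, 4, 5, 6, 7, 8, 9, 10] gives [3, 3, 3, 3, 3, 3, 3, 3, 3, 3]; set D = diag(3, 3, 3, 3, 3, 3, 3, 3, 3, 3) and form L = D - A. The multiplicity of 0 as a Laplacian eigenvalue equals the number of connected components. The single zero eigenvalue shows the graph is connected. The eigenvalues sum to 30, which equals trace(L) = 2|E|.

[0, 2, 2, 2, 2, 2, 5, 5, 5, 5]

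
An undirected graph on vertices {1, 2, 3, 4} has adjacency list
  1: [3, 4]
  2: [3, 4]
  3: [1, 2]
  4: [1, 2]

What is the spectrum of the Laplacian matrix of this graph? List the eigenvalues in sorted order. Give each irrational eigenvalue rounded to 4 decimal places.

With the vertex order [1, 2, 3, 4], the degrees are [2, 2, 2, 2], giving D = diag(2, 2, 2, 2) and L = D - A. Since every row of L sums to 0, the all-ones vector is in the kernel and 0 is an eigenvalue.

[0, 2, 2, 4]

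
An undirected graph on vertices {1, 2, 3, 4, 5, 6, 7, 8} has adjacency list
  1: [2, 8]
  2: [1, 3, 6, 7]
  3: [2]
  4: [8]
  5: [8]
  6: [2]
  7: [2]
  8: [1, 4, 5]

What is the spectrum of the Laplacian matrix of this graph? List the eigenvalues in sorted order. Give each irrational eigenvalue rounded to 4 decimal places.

[0, 0.2384, 1, 1, 1, 1.6367, 4, 5.1249]

Each diagonal entry of L is the vertex degree and each off-diagonal entry is -1 where an edge is present, 0 otherwise; in the order [1, 2, 3, 4, 5, 6, 7, 8] the diagonal is [2, 4, 1, 1, 1, 1, 1, 3]. Diagonalising L (or applying a numerical eigensolver to the 8x8 matrix) gives the spectrum above.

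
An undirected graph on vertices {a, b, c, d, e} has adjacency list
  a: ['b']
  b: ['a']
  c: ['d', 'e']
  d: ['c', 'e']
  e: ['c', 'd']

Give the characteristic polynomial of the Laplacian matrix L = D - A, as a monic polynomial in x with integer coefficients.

Reading degrees in the order [a, b, c, d, e] gives [1, 1, 2, 2, 2]; set D = diag(1, 1, 2, 2, 2) and form L = D - A. The eigenvalues of L are [0, 0, 2, 3, 3]; the characteristic polynomial is the product of (x - lambda_i), which multiplies out to x^5 - 8x^4 + 21x^3 - 18x^2. The coefficient of x^4 equals -trace(L) = -8, matching the sum of degrees. There are 2 zeros in the spectrum, matching the 2 components. The eigenvalues sum to 8, which equals trace(L) = 2|E|.

x^5 - 8x^4 + 21x^3 - 18x^2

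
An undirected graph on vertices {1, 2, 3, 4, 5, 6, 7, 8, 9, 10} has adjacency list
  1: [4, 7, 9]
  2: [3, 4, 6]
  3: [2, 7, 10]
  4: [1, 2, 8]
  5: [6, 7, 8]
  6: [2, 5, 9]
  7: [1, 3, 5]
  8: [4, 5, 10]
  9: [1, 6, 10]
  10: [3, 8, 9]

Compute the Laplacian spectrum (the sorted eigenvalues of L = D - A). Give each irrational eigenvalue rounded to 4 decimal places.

[0, 2, 2, 2, 2, 2, 5, 5, 5, 5]

Reading degrees in the order [1, 2, 3, 4, 5, 6, 7, 8, 9, 10] gives [3, 3, 3, 3, 3, 3, 3, 3, 3, 3]; set D = diag(3, 3, 3, 3, 3, 3, 3, 3, 3, 3) and form L = D - A. Since every row of L sums to 0, the all-ones vector is in the kernel and 0 is an eigenvalue. The eigenvalues sum to 30, which equals trace(L) = 2|E|.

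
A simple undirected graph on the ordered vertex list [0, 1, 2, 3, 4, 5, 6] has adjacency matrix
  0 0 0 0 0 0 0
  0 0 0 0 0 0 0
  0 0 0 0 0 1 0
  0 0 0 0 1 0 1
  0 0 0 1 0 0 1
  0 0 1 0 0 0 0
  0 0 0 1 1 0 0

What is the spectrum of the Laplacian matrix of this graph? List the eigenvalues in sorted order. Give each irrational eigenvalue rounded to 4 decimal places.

[0, 0, 0, 0, 2, 3, 3]

Reading degrees in the order [0, 1, 2, 3, 4, 5, 6] gives [0, 0, 1, 2, 2, 1, 2]; set D = diag(0, 0, 1, 2, 2, 1, 2) and form L = D - A. Diagonalising L (or applying a numerical eigensolver to the 7x7 matrix) gives the spectrum above. The 4 zero eigenvalues correspond to the 4 connected components.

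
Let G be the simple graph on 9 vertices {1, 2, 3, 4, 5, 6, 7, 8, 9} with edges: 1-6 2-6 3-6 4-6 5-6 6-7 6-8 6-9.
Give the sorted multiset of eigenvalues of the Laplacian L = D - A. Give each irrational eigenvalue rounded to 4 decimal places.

Each diagonal entry of L is the vertex degree and each off-diagonal entry is -1 where an edge is present, 0 otherwise; in the order [1, 2, 3, 4, 5, 6, 7, 8, 9] the diagonal is [1, 1, 1, 1, 1, 8, 1, 1, 1]. The multiplicity of 0 as a Laplacian eigenvalue equals the number of connected components. The single zero eigenvalue shows the graph is connected. By the matrix-tree theorem the graph has (1/9) * product of the nonzero eigenvalues = 1 spanning tree.

[0, 1, 1, 1, 1, 1, 1, 1, 9]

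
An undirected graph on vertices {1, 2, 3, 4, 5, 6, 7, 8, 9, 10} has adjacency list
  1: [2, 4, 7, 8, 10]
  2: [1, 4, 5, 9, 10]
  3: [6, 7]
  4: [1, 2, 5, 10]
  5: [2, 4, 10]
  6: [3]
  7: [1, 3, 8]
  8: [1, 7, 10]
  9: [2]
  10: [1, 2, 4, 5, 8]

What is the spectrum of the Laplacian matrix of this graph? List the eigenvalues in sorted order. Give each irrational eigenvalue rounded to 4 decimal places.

[0, 0.3123, 0.9400, 1.6592, 2.6011, 4.0951, 4.1340, 5.5156, 6.2496, 6.4932]

With the vertex order [1, 2, 3, 4, 5, 6, 7, 8, 9, 10], the degrees are [5, 5, 2, 4, 3, 1, 3, 3, 1, 5], giving D = diag(5, 5, 2, 4, 3, 1, 3, 3, 1, 5) and L = D - A. Since every row of L sums to 0, the all-ones vector is in the kernel and 0 is an eigenvalue. The single zero eigenvalue shows the graph is connected. By the matrix-tree theorem the graph has (1/10) * product of the nonzero eigenvalues = 480 spanning trees. The eigenvalues sum to 32, which equals trace(L) = 2|E|.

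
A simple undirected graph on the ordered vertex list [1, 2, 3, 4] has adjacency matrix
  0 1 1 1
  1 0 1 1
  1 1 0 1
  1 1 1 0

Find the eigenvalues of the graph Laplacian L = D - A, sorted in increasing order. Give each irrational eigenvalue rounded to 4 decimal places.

Reading degrees in the order [1, 2, 3, 4] gives [3, 3, 3, 3]; set D = diag(3, 3, 3, 3) and form L = D - A. The multiplicity of 0 as a Laplacian eigenvalue equals the number of connected components. The eigenvalues sum to 12, which equals trace(L) = 2|E|.

[0, 4, 4, 4]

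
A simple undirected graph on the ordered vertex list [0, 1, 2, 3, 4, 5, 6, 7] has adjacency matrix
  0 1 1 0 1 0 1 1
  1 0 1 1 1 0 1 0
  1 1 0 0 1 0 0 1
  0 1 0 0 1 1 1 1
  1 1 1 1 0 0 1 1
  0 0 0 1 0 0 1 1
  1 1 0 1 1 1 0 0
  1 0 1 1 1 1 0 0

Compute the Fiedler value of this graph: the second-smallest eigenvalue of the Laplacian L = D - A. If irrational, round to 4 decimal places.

With the vertex order [0, 1, 2, 3, 4, 5, 6, 7], the degrees are [5, 5, 4, 5, 6, 3, 5, 5], giving D = diag(5, 5, 4, 5, 6, 3, 5, 5) and L = D - A. Computing the eigenvalues of L and sorting gives [0, 2.5311, 4.0675, 5.1570, 5.4012, 6.3969, 7.1404, 7.3058]. The Fiedler value lambda_2 = 2.5311 is strictly positive, so the graph is connected. There is one zero in the spectrum, matching the 1 component.

2.5311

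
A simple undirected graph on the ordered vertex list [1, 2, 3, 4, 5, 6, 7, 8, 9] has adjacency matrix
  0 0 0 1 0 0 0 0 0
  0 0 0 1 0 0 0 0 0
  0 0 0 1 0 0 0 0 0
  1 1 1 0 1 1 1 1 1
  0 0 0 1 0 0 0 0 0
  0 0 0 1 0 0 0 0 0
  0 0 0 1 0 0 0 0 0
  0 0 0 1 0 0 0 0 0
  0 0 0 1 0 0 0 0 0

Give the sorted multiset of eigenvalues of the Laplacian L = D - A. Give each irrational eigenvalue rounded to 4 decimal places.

With the vertex order [1, 2, 3, 4, 5, 6, 7, 8, 9], the degrees are [1, 1, 1, 8, 1, 1, 1, 1, 1], giving D = diag(1, 1, 1, 8, 1, 1, 1, 1, 1) and L = D - A. Since every row of L sums to 0, the all-ones vector is in the kernel and 0 is an eigenvalue. The eigenvalues sum to 16, which equals trace(L) = 2|E|. There is one zero in the spectrum, matching the 1 component.

[0, 1, 1, 1, 1, 1, 1, 1, 9]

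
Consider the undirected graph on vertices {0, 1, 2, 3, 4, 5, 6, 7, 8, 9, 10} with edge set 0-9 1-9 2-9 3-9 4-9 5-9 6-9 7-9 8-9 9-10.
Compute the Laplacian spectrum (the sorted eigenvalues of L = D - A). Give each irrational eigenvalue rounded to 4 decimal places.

Each diagonal entry of L is the vertex degree and each off-diagonal entry is -1 where an edge is present, 0 otherwise; in the order [0, 1, 2, 3, 4, 5, 6, 7, 8, 9, 10] the diagonal is [1, 1, 1, 1, 1, 1, 1, 1, 1, 10, 1]. Diagonalising L (or applying a numerical eigensolver to the 11x11 matrix) gives the spectrum above. The single zero eigenvalue shows the graph is connected.

[0, 1, 1, 1, 1, 1, 1, 1, 1, 1, 11]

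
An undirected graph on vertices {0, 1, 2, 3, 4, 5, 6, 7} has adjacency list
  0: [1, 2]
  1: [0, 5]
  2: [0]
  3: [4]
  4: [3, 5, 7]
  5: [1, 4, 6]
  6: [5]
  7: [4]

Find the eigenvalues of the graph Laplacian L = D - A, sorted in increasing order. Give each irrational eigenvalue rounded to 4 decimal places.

[0, 0.2243, 0.5858, 1, 1.4108, 2.7237, 3.4142, 4.6412]

With the vertex order [0, 1, 2, 3, 4, 5, 6, 7], the degrees are [2, 2, 1, 1, 3, 3, 1, 1], giving D = diag(2, 2, 1, 1, 3, 3, 1, 1) and L = D - A. Diagonalising L (or applying a numerical eigensolver to the 8x8 matrix) gives the spectrum above. The single zero eigenvalue shows the graph is connected. The largest eigenvalue, 4.6412, is at most the vertex count 8. The eigenvalues sum to 14, which equals trace(L) = 2|E|.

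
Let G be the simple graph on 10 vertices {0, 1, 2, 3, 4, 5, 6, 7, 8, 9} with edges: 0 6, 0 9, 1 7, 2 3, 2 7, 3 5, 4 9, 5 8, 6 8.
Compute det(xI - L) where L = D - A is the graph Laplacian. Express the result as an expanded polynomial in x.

With the vertex order [0, 1, 2, 3, 4, 5, 6, 7, 8, 9], the degrees are [2, 1, 2, 2, 1, 2, 2, 2, 2, 2], giving D = diag(2, 1, 2, 2, 1, 2, 2, 2, 2, 2) and L = D - A. Computing det(xI - L) by cofactor expansion (or equivalently via sum-over-permutations) gives x^10 - 18x^9 + 136x^8 - 560x^7 + 1365x^6 - 2002x^5 + 1716x^4 - 792x^3 + 165x^2 - 10x. The coefficient of x^9 equals -trace(L) = -18, matching the sum of degrees. The largest eigenvalue, 3.9021, is at most the vertex count 10. There is one zero in the spectrum, matching the 1 component.

x^10 - 18x^9 + 136x^8 - 560x^7 + 1365x^6 - 2002x^5 + 1716x^4 - 792x^3 + 165x^2 - 10x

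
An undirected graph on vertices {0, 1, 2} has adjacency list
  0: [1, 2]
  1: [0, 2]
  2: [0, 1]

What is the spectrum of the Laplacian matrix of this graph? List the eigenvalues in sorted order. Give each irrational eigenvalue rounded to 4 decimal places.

Reading degrees in the order [0, 1, 2] gives [2, 2, 2]; set D = diag(2, 2, 2) and form L = D - A. The multiplicity of 0 as a Laplacian eigenvalue equals the number of connected components. The largest eigenvalue, 3, is at most the vertex count 3.

[0, 3, 3]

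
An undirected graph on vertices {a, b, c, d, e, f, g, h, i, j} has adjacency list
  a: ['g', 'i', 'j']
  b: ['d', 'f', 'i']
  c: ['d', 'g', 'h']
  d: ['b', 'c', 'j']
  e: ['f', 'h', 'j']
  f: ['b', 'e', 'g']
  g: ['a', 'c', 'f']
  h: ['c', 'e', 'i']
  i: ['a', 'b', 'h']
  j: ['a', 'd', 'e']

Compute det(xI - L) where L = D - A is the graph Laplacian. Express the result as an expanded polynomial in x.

x^10 - 30x^9 + 390x^8 - 2880x^7 + 13305x^6 - 39882x^5 + 77640x^4 - 94800x^3 + 66000x^2 - 20000x

Reading degrees in the order [a, b, c, d, e, f, g, h, i, j] gives [3, 3, 3, 3, 3, 3, 3, 3, 3, 3]; set D = diag(3, 3, 3, 3, 3, 3, 3, 3, 3, 3) and form L = D - A. Computing det(xI - L) by cofactor expansion (or equivalently via sum-over-permutations) gives x^10 - 30x^9 + 390x^8 - 2880x^7 + 13305x^6 - 39882x^5 + 77640x^4 - 94800x^3 + 66000x^2 - 20000x. The coefficient of x^9 equals -trace(L) = -30, matching the sum of degrees.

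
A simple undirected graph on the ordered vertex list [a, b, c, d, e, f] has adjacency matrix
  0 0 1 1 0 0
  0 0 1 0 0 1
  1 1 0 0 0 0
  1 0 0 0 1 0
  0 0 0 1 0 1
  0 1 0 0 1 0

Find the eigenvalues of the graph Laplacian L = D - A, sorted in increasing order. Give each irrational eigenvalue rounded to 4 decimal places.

Reading degrees in the order [a, b, c, d, e, f] gives [2, 2, 2, 2, 2, 2]; set D = diag(2, 2, 2, 2, 2, 2) and form L = D - A. L is symmetric positive semidefinite, so every eigenvalue is real and nonnegative. There is one zero in the spectrum, matching the 1 component.

[0, 1, 1, 3, 3, 4]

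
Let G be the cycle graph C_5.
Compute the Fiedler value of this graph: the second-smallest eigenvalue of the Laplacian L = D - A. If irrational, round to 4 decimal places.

The graph has 5 vertices and degree multiset [2, 2, 2, 2, 2]; D is the diagonal matrix of degrees and L = D - A. The sorted Laplacian eigenvalues are [0, 1.3820, 1.3820, 3.6180, 3.6180]; the algebraic connectivity is the second entry, 1.3820. By the matrix-tree theorem the graph has (1/5) * product of the nonzero eigenvalues = 5 spanning trees. The eigenvalues sum to 10, which equals trace(L) = 2|E|.

1.3820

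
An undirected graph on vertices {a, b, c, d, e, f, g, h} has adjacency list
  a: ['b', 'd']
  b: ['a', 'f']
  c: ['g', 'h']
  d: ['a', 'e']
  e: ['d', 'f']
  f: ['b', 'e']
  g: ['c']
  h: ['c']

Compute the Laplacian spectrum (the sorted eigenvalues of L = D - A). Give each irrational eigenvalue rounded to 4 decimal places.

Each diagonal entry of L is the vertex degree and each off-diagonal entry is -1 where an edge is present, 0 otherwise; in the order [a, b, c, d, e, f, g, h] the diagonal is [2, 2, 2, 2, 2, 2, 1, 1]. Since every row of L sums to 0, the all-ones vector is in the kernel and 0 is an eigenvalue. The 2 zero eigenvalues correspond to the 2 connected components. There are 2 zeros in the spectrum, matching the 2 components. The largest eigenvalue, 3.6180, is at most the vertex count 8.

[0, 0, 1, 1.3820, 1.3820, 3, 3.6180, 3.6180]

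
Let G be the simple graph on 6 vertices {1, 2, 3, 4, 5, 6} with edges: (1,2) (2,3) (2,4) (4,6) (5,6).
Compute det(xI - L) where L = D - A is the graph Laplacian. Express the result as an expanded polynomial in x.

Each diagonal entry of L is the vertex degree and each off-diagonal entry is -1 where an edge is present, 0 otherwise; in the order [1, 2, 3, 4, 5, 6] the diagonal is [1, 3, 1, 2, 1, 2]. Computing det(xI - L) by cofactor expansion (or equivalently via sum-over-permutations) gives x^6 - 10x^5 + 35x^4 - 52x^3 + 32x^2 - 6x. The constant term is 0 because L is singular (the all-ones vector lies in its kernel).

x^6 - 10x^5 + 35x^4 - 52x^3 + 32x^2 - 6x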